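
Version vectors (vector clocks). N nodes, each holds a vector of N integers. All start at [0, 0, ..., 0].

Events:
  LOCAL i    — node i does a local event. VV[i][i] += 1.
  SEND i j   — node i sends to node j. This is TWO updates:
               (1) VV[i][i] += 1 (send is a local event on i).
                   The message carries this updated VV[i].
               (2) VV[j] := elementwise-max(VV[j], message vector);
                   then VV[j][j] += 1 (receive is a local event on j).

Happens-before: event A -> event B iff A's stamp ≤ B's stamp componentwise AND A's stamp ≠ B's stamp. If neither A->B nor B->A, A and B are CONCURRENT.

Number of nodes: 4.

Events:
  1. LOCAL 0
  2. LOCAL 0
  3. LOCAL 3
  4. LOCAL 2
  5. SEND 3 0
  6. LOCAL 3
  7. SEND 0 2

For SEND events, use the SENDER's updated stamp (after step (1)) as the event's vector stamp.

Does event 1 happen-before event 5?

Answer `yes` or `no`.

Initial: VV[0]=[0, 0, 0, 0]
Initial: VV[1]=[0, 0, 0, 0]
Initial: VV[2]=[0, 0, 0, 0]
Initial: VV[3]=[0, 0, 0, 0]
Event 1: LOCAL 0: VV[0][0]++ -> VV[0]=[1, 0, 0, 0]
Event 2: LOCAL 0: VV[0][0]++ -> VV[0]=[2, 0, 0, 0]
Event 3: LOCAL 3: VV[3][3]++ -> VV[3]=[0, 0, 0, 1]
Event 4: LOCAL 2: VV[2][2]++ -> VV[2]=[0, 0, 1, 0]
Event 5: SEND 3->0: VV[3][3]++ -> VV[3]=[0, 0, 0, 2], msg_vec=[0, 0, 0, 2]; VV[0]=max(VV[0],msg_vec) then VV[0][0]++ -> VV[0]=[3, 0, 0, 2]
Event 6: LOCAL 3: VV[3][3]++ -> VV[3]=[0, 0, 0, 3]
Event 7: SEND 0->2: VV[0][0]++ -> VV[0]=[4, 0, 0, 2], msg_vec=[4, 0, 0, 2]; VV[2]=max(VV[2],msg_vec) then VV[2][2]++ -> VV[2]=[4, 0, 2, 2]
Event 1 stamp: [1, 0, 0, 0]
Event 5 stamp: [0, 0, 0, 2]
[1, 0, 0, 0] <= [0, 0, 0, 2]? False. Equal? False. Happens-before: False

Answer: no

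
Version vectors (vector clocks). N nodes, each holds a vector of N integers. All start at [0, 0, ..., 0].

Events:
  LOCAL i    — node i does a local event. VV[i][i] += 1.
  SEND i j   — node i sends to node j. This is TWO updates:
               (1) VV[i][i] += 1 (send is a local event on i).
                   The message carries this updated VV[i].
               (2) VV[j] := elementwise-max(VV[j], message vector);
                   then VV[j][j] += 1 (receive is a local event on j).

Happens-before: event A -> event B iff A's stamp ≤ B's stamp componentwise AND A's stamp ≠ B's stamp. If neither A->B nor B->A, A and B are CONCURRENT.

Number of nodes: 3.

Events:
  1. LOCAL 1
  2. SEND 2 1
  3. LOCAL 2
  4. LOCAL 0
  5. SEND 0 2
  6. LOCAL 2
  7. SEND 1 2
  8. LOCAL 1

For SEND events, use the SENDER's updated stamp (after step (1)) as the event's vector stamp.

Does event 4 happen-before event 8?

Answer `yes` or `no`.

Answer: no

Derivation:
Initial: VV[0]=[0, 0, 0]
Initial: VV[1]=[0, 0, 0]
Initial: VV[2]=[0, 0, 0]
Event 1: LOCAL 1: VV[1][1]++ -> VV[1]=[0, 1, 0]
Event 2: SEND 2->1: VV[2][2]++ -> VV[2]=[0, 0, 1], msg_vec=[0, 0, 1]; VV[1]=max(VV[1],msg_vec) then VV[1][1]++ -> VV[1]=[0, 2, 1]
Event 3: LOCAL 2: VV[2][2]++ -> VV[2]=[0, 0, 2]
Event 4: LOCAL 0: VV[0][0]++ -> VV[0]=[1, 0, 0]
Event 5: SEND 0->2: VV[0][0]++ -> VV[0]=[2, 0, 0], msg_vec=[2, 0, 0]; VV[2]=max(VV[2],msg_vec) then VV[2][2]++ -> VV[2]=[2, 0, 3]
Event 6: LOCAL 2: VV[2][2]++ -> VV[2]=[2, 0, 4]
Event 7: SEND 1->2: VV[1][1]++ -> VV[1]=[0, 3, 1], msg_vec=[0, 3, 1]; VV[2]=max(VV[2],msg_vec) then VV[2][2]++ -> VV[2]=[2, 3, 5]
Event 8: LOCAL 1: VV[1][1]++ -> VV[1]=[0, 4, 1]
Event 4 stamp: [1, 0, 0]
Event 8 stamp: [0, 4, 1]
[1, 0, 0] <= [0, 4, 1]? False. Equal? False. Happens-before: False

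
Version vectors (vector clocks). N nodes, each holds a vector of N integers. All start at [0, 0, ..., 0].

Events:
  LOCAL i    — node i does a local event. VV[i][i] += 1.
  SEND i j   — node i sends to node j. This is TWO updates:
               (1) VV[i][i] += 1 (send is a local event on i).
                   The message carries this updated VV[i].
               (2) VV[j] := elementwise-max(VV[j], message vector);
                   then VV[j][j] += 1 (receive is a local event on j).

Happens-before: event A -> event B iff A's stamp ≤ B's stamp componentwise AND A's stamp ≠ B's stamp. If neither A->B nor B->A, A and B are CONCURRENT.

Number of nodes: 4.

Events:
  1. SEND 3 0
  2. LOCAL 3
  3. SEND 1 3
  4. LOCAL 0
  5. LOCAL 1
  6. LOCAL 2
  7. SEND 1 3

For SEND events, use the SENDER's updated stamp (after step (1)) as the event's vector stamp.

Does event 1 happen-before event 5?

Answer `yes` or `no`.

Initial: VV[0]=[0, 0, 0, 0]
Initial: VV[1]=[0, 0, 0, 0]
Initial: VV[2]=[0, 0, 0, 0]
Initial: VV[3]=[0, 0, 0, 0]
Event 1: SEND 3->0: VV[3][3]++ -> VV[3]=[0, 0, 0, 1], msg_vec=[0, 0, 0, 1]; VV[0]=max(VV[0],msg_vec) then VV[0][0]++ -> VV[0]=[1, 0, 0, 1]
Event 2: LOCAL 3: VV[3][3]++ -> VV[3]=[0, 0, 0, 2]
Event 3: SEND 1->3: VV[1][1]++ -> VV[1]=[0, 1, 0, 0], msg_vec=[0, 1, 0, 0]; VV[3]=max(VV[3],msg_vec) then VV[3][3]++ -> VV[3]=[0, 1, 0, 3]
Event 4: LOCAL 0: VV[0][0]++ -> VV[0]=[2, 0, 0, 1]
Event 5: LOCAL 1: VV[1][1]++ -> VV[1]=[0, 2, 0, 0]
Event 6: LOCAL 2: VV[2][2]++ -> VV[2]=[0, 0, 1, 0]
Event 7: SEND 1->3: VV[1][1]++ -> VV[1]=[0, 3, 0, 0], msg_vec=[0, 3, 0, 0]; VV[3]=max(VV[3],msg_vec) then VV[3][3]++ -> VV[3]=[0, 3, 0, 4]
Event 1 stamp: [0, 0, 0, 1]
Event 5 stamp: [0, 2, 0, 0]
[0, 0, 0, 1] <= [0, 2, 0, 0]? False. Equal? False. Happens-before: False

Answer: no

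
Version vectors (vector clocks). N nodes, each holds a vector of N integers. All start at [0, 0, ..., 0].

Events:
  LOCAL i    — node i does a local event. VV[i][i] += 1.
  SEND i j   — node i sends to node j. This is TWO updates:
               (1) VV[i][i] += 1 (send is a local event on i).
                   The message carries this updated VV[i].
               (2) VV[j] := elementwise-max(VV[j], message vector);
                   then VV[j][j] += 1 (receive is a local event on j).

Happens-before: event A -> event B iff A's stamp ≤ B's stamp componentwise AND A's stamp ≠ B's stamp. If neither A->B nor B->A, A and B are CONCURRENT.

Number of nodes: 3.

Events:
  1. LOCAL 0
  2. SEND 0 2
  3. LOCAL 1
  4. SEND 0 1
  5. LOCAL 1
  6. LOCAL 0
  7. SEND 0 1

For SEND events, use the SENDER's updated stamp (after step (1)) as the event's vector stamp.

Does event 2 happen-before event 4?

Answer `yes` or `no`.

Answer: yes

Derivation:
Initial: VV[0]=[0, 0, 0]
Initial: VV[1]=[0, 0, 0]
Initial: VV[2]=[0, 0, 0]
Event 1: LOCAL 0: VV[0][0]++ -> VV[0]=[1, 0, 0]
Event 2: SEND 0->2: VV[0][0]++ -> VV[0]=[2, 0, 0], msg_vec=[2, 0, 0]; VV[2]=max(VV[2],msg_vec) then VV[2][2]++ -> VV[2]=[2, 0, 1]
Event 3: LOCAL 1: VV[1][1]++ -> VV[1]=[0, 1, 0]
Event 4: SEND 0->1: VV[0][0]++ -> VV[0]=[3, 0, 0], msg_vec=[3, 0, 0]; VV[1]=max(VV[1],msg_vec) then VV[1][1]++ -> VV[1]=[3, 2, 0]
Event 5: LOCAL 1: VV[1][1]++ -> VV[1]=[3, 3, 0]
Event 6: LOCAL 0: VV[0][0]++ -> VV[0]=[4, 0, 0]
Event 7: SEND 0->1: VV[0][0]++ -> VV[0]=[5, 0, 0], msg_vec=[5, 0, 0]; VV[1]=max(VV[1],msg_vec) then VV[1][1]++ -> VV[1]=[5, 4, 0]
Event 2 stamp: [2, 0, 0]
Event 4 stamp: [3, 0, 0]
[2, 0, 0] <= [3, 0, 0]? True. Equal? False. Happens-before: True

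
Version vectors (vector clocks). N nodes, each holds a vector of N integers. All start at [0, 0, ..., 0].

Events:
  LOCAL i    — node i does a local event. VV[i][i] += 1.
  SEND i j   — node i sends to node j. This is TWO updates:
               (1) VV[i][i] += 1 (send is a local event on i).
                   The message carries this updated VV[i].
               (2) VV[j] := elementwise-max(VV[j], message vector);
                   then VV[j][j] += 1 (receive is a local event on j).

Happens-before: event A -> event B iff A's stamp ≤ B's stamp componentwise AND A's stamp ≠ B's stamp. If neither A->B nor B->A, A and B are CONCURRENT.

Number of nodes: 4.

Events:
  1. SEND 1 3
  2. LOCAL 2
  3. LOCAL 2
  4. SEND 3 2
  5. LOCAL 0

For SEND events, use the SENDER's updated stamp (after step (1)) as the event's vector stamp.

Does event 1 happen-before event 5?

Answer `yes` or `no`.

Initial: VV[0]=[0, 0, 0, 0]
Initial: VV[1]=[0, 0, 0, 0]
Initial: VV[2]=[0, 0, 0, 0]
Initial: VV[3]=[0, 0, 0, 0]
Event 1: SEND 1->3: VV[1][1]++ -> VV[1]=[0, 1, 0, 0], msg_vec=[0, 1, 0, 0]; VV[3]=max(VV[3],msg_vec) then VV[3][3]++ -> VV[3]=[0, 1, 0, 1]
Event 2: LOCAL 2: VV[2][2]++ -> VV[2]=[0, 0, 1, 0]
Event 3: LOCAL 2: VV[2][2]++ -> VV[2]=[0, 0, 2, 0]
Event 4: SEND 3->2: VV[3][3]++ -> VV[3]=[0, 1, 0, 2], msg_vec=[0, 1, 0, 2]; VV[2]=max(VV[2],msg_vec) then VV[2][2]++ -> VV[2]=[0, 1, 3, 2]
Event 5: LOCAL 0: VV[0][0]++ -> VV[0]=[1, 0, 0, 0]
Event 1 stamp: [0, 1, 0, 0]
Event 5 stamp: [1, 0, 0, 0]
[0, 1, 0, 0] <= [1, 0, 0, 0]? False. Equal? False. Happens-before: False

Answer: no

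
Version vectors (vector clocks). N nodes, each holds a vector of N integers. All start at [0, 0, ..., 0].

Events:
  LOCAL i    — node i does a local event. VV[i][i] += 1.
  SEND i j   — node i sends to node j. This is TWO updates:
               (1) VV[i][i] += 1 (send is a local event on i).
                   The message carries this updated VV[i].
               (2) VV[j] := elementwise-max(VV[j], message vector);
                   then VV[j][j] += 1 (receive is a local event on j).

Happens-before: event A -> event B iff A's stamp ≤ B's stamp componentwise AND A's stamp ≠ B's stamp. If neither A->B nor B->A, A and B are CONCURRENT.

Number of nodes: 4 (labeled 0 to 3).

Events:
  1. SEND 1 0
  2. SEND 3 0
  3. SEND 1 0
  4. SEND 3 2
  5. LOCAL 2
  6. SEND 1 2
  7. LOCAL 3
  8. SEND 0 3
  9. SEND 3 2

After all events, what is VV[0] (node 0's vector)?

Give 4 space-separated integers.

Answer: 4 2 0 1

Derivation:
Initial: VV[0]=[0, 0, 0, 0]
Initial: VV[1]=[0, 0, 0, 0]
Initial: VV[2]=[0, 0, 0, 0]
Initial: VV[3]=[0, 0, 0, 0]
Event 1: SEND 1->0: VV[1][1]++ -> VV[1]=[0, 1, 0, 0], msg_vec=[0, 1, 0, 0]; VV[0]=max(VV[0],msg_vec) then VV[0][0]++ -> VV[0]=[1, 1, 0, 0]
Event 2: SEND 3->0: VV[3][3]++ -> VV[3]=[0, 0, 0, 1], msg_vec=[0, 0, 0, 1]; VV[0]=max(VV[0],msg_vec) then VV[0][0]++ -> VV[0]=[2, 1, 0, 1]
Event 3: SEND 1->0: VV[1][1]++ -> VV[1]=[0, 2, 0, 0], msg_vec=[0, 2, 0, 0]; VV[0]=max(VV[0],msg_vec) then VV[0][0]++ -> VV[0]=[3, 2, 0, 1]
Event 4: SEND 3->2: VV[3][3]++ -> VV[3]=[0, 0, 0, 2], msg_vec=[0, 0, 0, 2]; VV[2]=max(VV[2],msg_vec) then VV[2][2]++ -> VV[2]=[0, 0, 1, 2]
Event 5: LOCAL 2: VV[2][2]++ -> VV[2]=[0, 0, 2, 2]
Event 6: SEND 1->2: VV[1][1]++ -> VV[1]=[0, 3, 0, 0], msg_vec=[0, 3, 0, 0]; VV[2]=max(VV[2],msg_vec) then VV[2][2]++ -> VV[2]=[0, 3, 3, 2]
Event 7: LOCAL 3: VV[3][3]++ -> VV[3]=[0, 0, 0, 3]
Event 8: SEND 0->3: VV[0][0]++ -> VV[0]=[4, 2, 0, 1], msg_vec=[4, 2, 0, 1]; VV[3]=max(VV[3],msg_vec) then VV[3][3]++ -> VV[3]=[4, 2, 0, 4]
Event 9: SEND 3->2: VV[3][3]++ -> VV[3]=[4, 2, 0, 5], msg_vec=[4, 2, 0, 5]; VV[2]=max(VV[2],msg_vec) then VV[2][2]++ -> VV[2]=[4, 3, 4, 5]
Final vectors: VV[0]=[4, 2, 0, 1]; VV[1]=[0, 3, 0, 0]; VV[2]=[4, 3, 4, 5]; VV[3]=[4, 2, 0, 5]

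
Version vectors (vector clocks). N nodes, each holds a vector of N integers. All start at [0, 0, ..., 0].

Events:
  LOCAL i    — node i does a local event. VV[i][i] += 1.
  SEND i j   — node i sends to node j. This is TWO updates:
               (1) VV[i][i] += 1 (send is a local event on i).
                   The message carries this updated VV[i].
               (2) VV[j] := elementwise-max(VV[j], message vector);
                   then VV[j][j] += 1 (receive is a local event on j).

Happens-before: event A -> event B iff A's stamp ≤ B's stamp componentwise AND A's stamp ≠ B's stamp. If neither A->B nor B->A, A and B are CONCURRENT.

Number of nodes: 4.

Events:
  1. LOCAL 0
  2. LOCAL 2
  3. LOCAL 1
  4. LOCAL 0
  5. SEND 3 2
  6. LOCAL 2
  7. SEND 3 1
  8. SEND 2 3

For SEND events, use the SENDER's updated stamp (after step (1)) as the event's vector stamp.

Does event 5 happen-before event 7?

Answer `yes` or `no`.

Initial: VV[0]=[0, 0, 0, 0]
Initial: VV[1]=[0, 0, 0, 0]
Initial: VV[2]=[0, 0, 0, 0]
Initial: VV[3]=[0, 0, 0, 0]
Event 1: LOCAL 0: VV[0][0]++ -> VV[0]=[1, 0, 0, 0]
Event 2: LOCAL 2: VV[2][2]++ -> VV[2]=[0, 0, 1, 0]
Event 3: LOCAL 1: VV[1][1]++ -> VV[1]=[0, 1, 0, 0]
Event 4: LOCAL 0: VV[0][0]++ -> VV[0]=[2, 0, 0, 0]
Event 5: SEND 3->2: VV[3][3]++ -> VV[3]=[0, 0, 0, 1], msg_vec=[0, 0, 0, 1]; VV[2]=max(VV[2],msg_vec) then VV[2][2]++ -> VV[2]=[0, 0, 2, 1]
Event 6: LOCAL 2: VV[2][2]++ -> VV[2]=[0, 0, 3, 1]
Event 7: SEND 3->1: VV[3][3]++ -> VV[3]=[0, 0, 0, 2], msg_vec=[0, 0, 0, 2]; VV[1]=max(VV[1],msg_vec) then VV[1][1]++ -> VV[1]=[0, 2, 0, 2]
Event 8: SEND 2->3: VV[2][2]++ -> VV[2]=[0, 0, 4, 1], msg_vec=[0, 0, 4, 1]; VV[3]=max(VV[3],msg_vec) then VV[3][3]++ -> VV[3]=[0, 0, 4, 3]
Event 5 stamp: [0, 0, 0, 1]
Event 7 stamp: [0, 0, 0, 2]
[0, 0, 0, 1] <= [0, 0, 0, 2]? True. Equal? False. Happens-before: True

Answer: yes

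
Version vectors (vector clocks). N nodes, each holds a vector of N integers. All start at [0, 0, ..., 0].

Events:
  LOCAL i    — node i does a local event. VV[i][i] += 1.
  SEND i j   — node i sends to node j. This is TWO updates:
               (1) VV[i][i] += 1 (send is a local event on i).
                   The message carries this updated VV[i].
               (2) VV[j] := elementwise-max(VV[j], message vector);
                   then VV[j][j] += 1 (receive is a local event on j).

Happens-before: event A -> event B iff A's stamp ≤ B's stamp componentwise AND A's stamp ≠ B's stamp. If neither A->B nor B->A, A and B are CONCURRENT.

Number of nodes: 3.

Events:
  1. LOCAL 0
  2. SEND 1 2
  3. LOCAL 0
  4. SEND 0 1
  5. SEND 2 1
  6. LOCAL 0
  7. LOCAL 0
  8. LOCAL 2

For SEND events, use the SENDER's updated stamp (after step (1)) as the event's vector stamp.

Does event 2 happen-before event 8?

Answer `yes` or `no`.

Answer: yes

Derivation:
Initial: VV[0]=[0, 0, 0]
Initial: VV[1]=[0, 0, 0]
Initial: VV[2]=[0, 0, 0]
Event 1: LOCAL 0: VV[0][0]++ -> VV[0]=[1, 0, 0]
Event 2: SEND 1->2: VV[1][1]++ -> VV[1]=[0, 1, 0], msg_vec=[0, 1, 0]; VV[2]=max(VV[2],msg_vec) then VV[2][2]++ -> VV[2]=[0, 1, 1]
Event 3: LOCAL 0: VV[0][0]++ -> VV[0]=[2, 0, 0]
Event 4: SEND 0->1: VV[0][0]++ -> VV[0]=[3, 0, 0], msg_vec=[3, 0, 0]; VV[1]=max(VV[1],msg_vec) then VV[1][1]++ -> VV[1]=[3, 2, 0]
Event 5: SEND 2->1: VV[2][2]++ -> VV[2]=[0, 1, 2], msg_vec=[0, 1, 2]; VV[1]=max(VV[1],msg_vec) then VV[1][1]++ -> VV[1]=[3, 3, 2]
Event 6: LOCAL 0: VV[0][0]++ -> VV[0]=[4, 0, 0]
Event 7: LOCAL 0: VV[0][0]++ -> VV[0]=[5, 0, 0]
Event 8: LOCAL 2: VV[2][2]++ -> VV[2]=[0, 1, 3]
Event 2 stamp: [0, 1, 0]
Event 8 stamp: [0, 1, 3]
[0, 1, 0] <= [0, 1, 3]? True. Equal? False. Happens-before: True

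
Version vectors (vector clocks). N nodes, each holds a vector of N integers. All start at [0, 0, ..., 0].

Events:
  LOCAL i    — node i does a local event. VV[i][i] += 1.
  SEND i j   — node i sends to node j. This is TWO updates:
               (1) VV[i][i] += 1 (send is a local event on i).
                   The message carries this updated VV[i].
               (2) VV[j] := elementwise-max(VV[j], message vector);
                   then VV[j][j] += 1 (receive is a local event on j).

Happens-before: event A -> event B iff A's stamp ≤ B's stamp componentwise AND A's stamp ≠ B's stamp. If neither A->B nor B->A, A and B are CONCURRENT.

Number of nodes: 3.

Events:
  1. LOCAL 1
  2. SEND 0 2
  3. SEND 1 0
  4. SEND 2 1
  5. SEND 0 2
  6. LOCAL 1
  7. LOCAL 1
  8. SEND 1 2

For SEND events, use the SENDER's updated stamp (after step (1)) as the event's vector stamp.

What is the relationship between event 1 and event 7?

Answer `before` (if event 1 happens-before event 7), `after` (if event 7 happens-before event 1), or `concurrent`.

Answer: before

Derivation:
Initial: VV[0]=[0, 0, 0]
Initial: VV[1]=[0, 0, 0]
Initial: VV[2]=[0, 0, 0]
Event 1: LOCAL 1: VV[1][1]++ -> VV[1]=[0, 1, 0]
Event 2: SEND 0->2: VV[0][0]++ -> VV[0]=[1, 0, 0], msg_vec=[1, 0, 0]; VV[2]=max(VV[2],msg_vec) then VV[2][2]++ -> VV[2]=[1, 0, 1]
Event 3: SEND 1->0: VV[1][1]++ -> VV[1]=[0, 2, 0], msg_vec=[0, 2, 0]; VV[0]=max(VV[0],msg_vec) then VV[0][0]++ -> VV[0]=[2, 2, 0]
Event 4: SEND 2->1: VV[2][2]++ -> VV[2]=[1, 0, 2], msg_vec=[1, 0, 2]; VV[1]=max(VV[1],msg_vec) then VV[1][1]++ -> VV[1]=[1, 3, 2]
Event 5: SEND 0->2: VV[0][0]++ -> VV[0]=[3, 2, 0], msg_vec=[3, 2, 0]; VV[2]=max(VV[2],msg_vec) then VV[2][2]++ -> VV[2]=[3, 2, 3]
Event 6: LOCAL 1: VV[1][1]++ -> VV[1]=[1, 4, 2]
Event 7: LOCAL 1: VV[1][1]++ -> VV[1]=[1, 5, 2]
Event 8: SEND 1->2: VV[1][1]++ -> VV[1]=[1, 6, 2], msg_vec=[1, 6, 2]; VV[2]=max(VV[2],msg_vec) then VV[2][2]++ -> VV[2]=[3, 6, 4]
Event 1 stamp: [0, 1, 0]
Event 7 stamp: [1, 5, 2]
[0, 1, 0] <= [1, 5, 2]? True
[1, 5, 2] <= [0, 1, 0]? False
Relation: before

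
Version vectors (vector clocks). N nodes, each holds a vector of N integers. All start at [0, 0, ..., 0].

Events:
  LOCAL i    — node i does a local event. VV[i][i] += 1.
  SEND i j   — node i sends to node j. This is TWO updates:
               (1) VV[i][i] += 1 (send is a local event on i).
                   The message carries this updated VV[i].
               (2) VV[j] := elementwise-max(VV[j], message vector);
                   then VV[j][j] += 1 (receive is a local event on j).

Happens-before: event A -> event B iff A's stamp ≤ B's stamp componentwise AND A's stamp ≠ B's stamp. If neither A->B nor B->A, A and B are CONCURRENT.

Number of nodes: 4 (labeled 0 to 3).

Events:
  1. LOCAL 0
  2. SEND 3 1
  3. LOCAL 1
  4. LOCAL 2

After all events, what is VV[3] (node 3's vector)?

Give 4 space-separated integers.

Initial: VV[0]=[0, 0, 0, 0]
Initial: VV[1]=[0, 0, 0, 0]
Initial: VV[2]=[0, 0, 0, 0]
Initial: VV[3]=[0, 0, 0, 0]
Event 1: LOCAL 0: VV[0][0]++ -> VV[0]=[1, 0, 0, 0]
Event 2: SEND 3->1: VV[3][3]++ -> VV[3]=[0, 0, 0, 1], msg_vec=[0, 0, 0, 1]; VV[1]=max(VV[1],msg_vec) then VV[1][1]++ -> VV[1]=[0, 1, 0, 1]
Event 3: LOCAL 1: VV[1][1]++ -> VV[1]=[0, 2, 0, 1]
Event 4: LOCAL 2: VV[2][2]++ -> VV[2]=[0, 0, 1, 0]
Final vectors: VV[0]=[1, 0, 0, 0]; VV[1]=[0, 2, 0, 1]; VV[2]=[0, 0, 1, 0]; VV[3]=[0, 0, 0, 1]

Answer: 0 0 0 1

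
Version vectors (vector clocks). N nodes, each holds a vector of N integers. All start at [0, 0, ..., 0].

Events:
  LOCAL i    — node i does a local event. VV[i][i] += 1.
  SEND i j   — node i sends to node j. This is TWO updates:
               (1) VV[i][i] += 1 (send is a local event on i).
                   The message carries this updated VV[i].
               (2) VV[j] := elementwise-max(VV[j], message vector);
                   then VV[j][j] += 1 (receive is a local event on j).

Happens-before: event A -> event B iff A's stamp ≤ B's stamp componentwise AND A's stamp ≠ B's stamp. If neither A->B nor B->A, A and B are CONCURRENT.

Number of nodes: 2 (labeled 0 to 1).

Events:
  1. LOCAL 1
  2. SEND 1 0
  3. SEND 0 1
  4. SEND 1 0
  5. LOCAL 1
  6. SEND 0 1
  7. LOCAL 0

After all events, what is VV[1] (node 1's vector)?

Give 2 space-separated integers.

Initial: VV[0]=[0, 0]
Initial: VV[1]=[0, 0]
Event 1: LOCAL 1: VV[1][1]++ -> VV[1]=[0, 1]
Event 2: SEND 1->0: VV[1][1]++ -> VV[1]=[0, 2], msg_vec=[0, 2]; VV[0]=max(VV[0],msg_vec) then VV[0][0]++ -> VV[0]=[1, 2]
Event 3: SEND 0->1: VV[0][0]++ -> VV[0]=[2, 2], msg_vec=[2, 2]; VV[1]=max(VV[1],msg_vec) then VV[1][1]++ -> VV[1]=[2, 3]
Event 4: SEND 1->0: VV[1][1]++ -> VV[1]=[2, 4], msg_vec=[2, 4]; VV[0]=max(VV[0],msg_vec) then VV[0][0]++ -> VV[0]=[3, 4]
Event 5: LOCAL 1: VV[1][1]++ -> VV[1]=[2, 5]
Event 6: SEND 0->1: VV[0][0]++ -> VV[0]=[4, 4], msg_vec=[4, 4]; VV[1]=max(VV[1],msg_vec) then VV[1][1]++ -> VV[1]=[4, 6]
Event 7: LOCAL 0: VV[0][0]++ -> VV[0]=[5, 4]
Final vectors: VV[0]=[5, 4]; VV[1]=[4, 6]

Answer: 4 6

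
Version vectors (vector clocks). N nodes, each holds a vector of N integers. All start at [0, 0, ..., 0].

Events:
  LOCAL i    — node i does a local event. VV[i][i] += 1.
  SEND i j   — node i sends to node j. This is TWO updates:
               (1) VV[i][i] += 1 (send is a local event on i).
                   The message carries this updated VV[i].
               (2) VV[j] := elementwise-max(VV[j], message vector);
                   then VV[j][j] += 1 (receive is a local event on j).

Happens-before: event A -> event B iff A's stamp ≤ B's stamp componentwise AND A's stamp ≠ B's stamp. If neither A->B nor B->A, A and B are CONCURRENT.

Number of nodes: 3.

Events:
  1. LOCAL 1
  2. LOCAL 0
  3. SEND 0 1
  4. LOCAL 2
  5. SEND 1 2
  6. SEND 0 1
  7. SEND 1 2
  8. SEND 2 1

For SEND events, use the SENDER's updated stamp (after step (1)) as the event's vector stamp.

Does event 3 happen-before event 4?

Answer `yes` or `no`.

Answer: no

Derivation:
Initial: VV[0]=[0, 0, 0]
Initial: VV[1]=[0, 0, 0]
Initial: VV[2]=[0, 0, 0]
Event 1: LOCAL 1: VV[1][1]++ -> VV[1]=[0, 1, 0]
Event 2: LOCAL 0: VV[0][0]++ -> VV[0]=[1, 0, 0]
Event 3: SEND 0->1: VV[0][0]++ -> VV[0]=[2, 0, 0], msg_vec=[2, 0, 0]; VV[1]=max(VV[1],msg_vec) then VV[1][1]++ -> VV[1]=[2, 2, 0]
Event 4: LOCAL 2: VV[2][2]++ -> VV[2]=[0, 0, 1]
Event 5: SEND 1->2: VV[1][1]++ -> VV[1]=[2, 3, 0], msg_vec=[2, 3, 0]; VV[2]=max(VV[2],msg_vec) then VV[2][2]++ -> VV[2]=[2, 3, 2]
Event 6: SEND 0->1: VV[0][0]++ -> VV[0]=[3, 0, 0], msg_vec=[3, 0, 0]; VV[1]=max(VV[1],msg_vec) then VV[1][1]++ -> VV[1]=[3, 4, 0]
Event 7: SEND 1->2: VV[1][1]++ -> VV[1]=[3, 5, 0], msg_vec=[3, 5, 0]; VV[2]=max(VV[2],msg_vec) then VV[2][2]++ -> VV[2]=[3, 5, 3]
Event 8: SEND 2->1: VV[2][2]++ -> VV[2]=[3, 5, 4], msg_vec=[3, 5, 4]; VV[1]=max(VV[1],msg_vec) then VV[1][1]++ -> VV[1]=[3, 6, 4]
Event 3 stamp: [2, 0, 0]
Event 4 stamp: [0, 0, 1]
[2, 0, 0] <= [0, 0, 1]? False. Equal? False. Happens-before: False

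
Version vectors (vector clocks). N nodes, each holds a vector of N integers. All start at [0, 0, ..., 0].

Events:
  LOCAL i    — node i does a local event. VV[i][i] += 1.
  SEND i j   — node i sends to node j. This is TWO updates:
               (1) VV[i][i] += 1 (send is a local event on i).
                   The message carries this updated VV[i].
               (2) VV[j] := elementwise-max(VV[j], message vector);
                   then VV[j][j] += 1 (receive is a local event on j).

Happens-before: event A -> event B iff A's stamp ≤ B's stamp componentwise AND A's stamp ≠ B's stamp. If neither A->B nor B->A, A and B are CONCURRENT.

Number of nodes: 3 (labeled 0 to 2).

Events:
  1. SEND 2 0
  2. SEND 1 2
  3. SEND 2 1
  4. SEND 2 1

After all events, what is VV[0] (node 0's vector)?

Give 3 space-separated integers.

Initial: VV[0]=[0, 0, 0]
Initial: VV[1]=[0, 0, 0]
Initial: VV[2]=[0, 0, 0]
Event 1: SEND 2->0: VV[2][2]++ -> VV[2]=[0, 0, 1], msg_vec=[0, 0, 1]; VV[0]=max(VV[0],msg_vec) then VV[0][0]++ -> VV[0]=[1, 0, 1]
Event 2: SEND 1->2: VV[1][1]++ -> VV[1]=[0, 1, 0], msg_vec=[0, 1, 0]; VV[2]=max(VV[2],msg_vec) then VV[2][2]++ -> VV[2]=[0, 1, 2]
Event 3: SEND 2->1: VV[2][2]++ -> VV[2]=[0, 1, 3], msg_vec=[0, 1, 3]; VV[1]=max(VV[1],msg_vec) then VV[1][1]++ -> VV[1]=[0, 2, 3]
Event 4: SEND 2->1: VV[2][2]++ -> VV[2]=[0, 1, 4], msg_vec=[0, 1, 4]; VV[1]=max(VV[1],msg_vec) then VV[1][1]++ -> VV[1]=[0, 3, 4]
Final vectors: VV[0]=[1, 0, 1]; VV[1]=[0, 3, 4]; VV[2]=[0, 1, 4]

Answer: 1 0 1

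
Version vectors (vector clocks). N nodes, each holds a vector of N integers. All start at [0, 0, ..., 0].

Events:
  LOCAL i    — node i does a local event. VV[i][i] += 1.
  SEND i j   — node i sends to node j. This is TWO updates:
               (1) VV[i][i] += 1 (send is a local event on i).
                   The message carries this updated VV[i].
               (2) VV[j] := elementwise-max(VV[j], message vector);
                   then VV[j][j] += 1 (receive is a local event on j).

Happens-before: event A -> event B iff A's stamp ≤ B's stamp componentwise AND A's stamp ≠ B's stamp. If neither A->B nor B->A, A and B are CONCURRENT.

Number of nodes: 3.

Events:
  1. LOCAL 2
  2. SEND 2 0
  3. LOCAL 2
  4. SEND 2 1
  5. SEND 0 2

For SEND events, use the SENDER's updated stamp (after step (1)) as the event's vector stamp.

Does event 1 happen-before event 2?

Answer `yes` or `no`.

Initial: VV[0]=[0, 0, 0]
Initial: VV[1]=[0, 0, 0]
Initial: VV[2]=[0, 0, 0]
Event 1: LOCAL 2: VV[2][2]++ -> VV[2]=[0, 0, 1]
Event 2: SEND 2->0: VV[2][2]++ -> VV[2]=[0, 0, 2], msg_vec=[0, 0, 2]; VV[0]=max(VV[0],msg_vec) then VV[0][0]++ -> VV[0]=[1, 0, 2]
Event 3: LOCAL 2: VV[2][2]++ -> VV[2]=[0, 0, 3]
Event 4: SEND 2->1: VV[2][2]++ -> VV[2]=[0, 0, 4], msg_vec=[0, 0, 4]; VV[1]=max(VV[1],msg_vec) then VV[1][1]++ -> VV[1]=[0, 1, 4]
Event 5: SEND 0->2: VV[0][0]++ -> VV[0]=[2, 0, 2], msg_vec=[2, 0, 2]; VV[2]=max(VV[2],msg_vec) then VV[2][2]++ -> VV[2]=[2, 0, 5]
Event 1 stamp: [0, 0, 1]
Event 2 stamp: [0, 0, 2]
[0, 0, 1] <= [0, 0, 2]? True. Equal? False. Happens-before: True

Answer: yes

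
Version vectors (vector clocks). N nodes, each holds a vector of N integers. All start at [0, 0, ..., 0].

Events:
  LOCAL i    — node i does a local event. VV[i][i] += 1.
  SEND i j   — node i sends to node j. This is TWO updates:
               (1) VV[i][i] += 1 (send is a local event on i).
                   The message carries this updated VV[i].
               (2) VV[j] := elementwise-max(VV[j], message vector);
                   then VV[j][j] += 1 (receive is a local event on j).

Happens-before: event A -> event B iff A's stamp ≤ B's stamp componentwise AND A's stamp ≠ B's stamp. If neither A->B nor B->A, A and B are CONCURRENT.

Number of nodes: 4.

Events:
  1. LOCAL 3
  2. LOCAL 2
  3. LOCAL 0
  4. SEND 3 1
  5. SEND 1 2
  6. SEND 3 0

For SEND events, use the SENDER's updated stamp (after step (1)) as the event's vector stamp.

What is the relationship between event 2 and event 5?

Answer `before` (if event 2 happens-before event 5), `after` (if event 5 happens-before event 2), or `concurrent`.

Initial: VV[0]=[0, 0, 0, 0]
Initial: VV[1]=[0, 0, 0, 0]
Initial: VV[2]=[0, 0, 0, 0]
Initial: VV[3]=[0, 0, 0, 0]
Event 1: LOCAL 3: VV[3][3]++ -> VV[3]=[0, 0, 0, 1]
Event 2: LOCAL 2: VV[2][2]++ -> VV[2]=[0, 0, 1, 0]
Event 3: LOCAL 0: VV[0][0]++ -> VV[0]=[1, 0, 0, 0]
Event 4: SEND 3->1: VV[3][3]++ -> VV[3]=[0, 0, 0, 2], msg_vec=[0, 0, 0, 2]; VV[1]=max(VV[1],msg_vec) then VV[1][1]++ -> VV[1]=[0, 1, 0, 2]
Event 5: SEND 1->2: VV[1][1]++ -> VV[1]=[0, 2, 0, 2], msg_vec=[0, 2, 0, 2]; VV[2]=max(VV[2],msg_vec) then VV[2][2]++ -> VV[2]=[0, 2, 2, 2]
Event 6: SEND 3->0: VV[3][3]++ -> VV[3]=[0, 0, 0, 3], msg_vec=[0, 0, 0, 3]; VV[0]=max(VV[0],msg_vec) then VV[0][0]++ -> VV[0]=[2, 0, 0, 3]
Event 2 stamp: [0, 0, 1, 0]
Event 5 stamp: [0, 2, 0, 2]
[0, 0, 1, 0] <= [0, 2, 0, 2]? False
[0, 2, 0, 2] <= [0, 0, 1, 0]? False
Relation: concurrent

Answer: concurrent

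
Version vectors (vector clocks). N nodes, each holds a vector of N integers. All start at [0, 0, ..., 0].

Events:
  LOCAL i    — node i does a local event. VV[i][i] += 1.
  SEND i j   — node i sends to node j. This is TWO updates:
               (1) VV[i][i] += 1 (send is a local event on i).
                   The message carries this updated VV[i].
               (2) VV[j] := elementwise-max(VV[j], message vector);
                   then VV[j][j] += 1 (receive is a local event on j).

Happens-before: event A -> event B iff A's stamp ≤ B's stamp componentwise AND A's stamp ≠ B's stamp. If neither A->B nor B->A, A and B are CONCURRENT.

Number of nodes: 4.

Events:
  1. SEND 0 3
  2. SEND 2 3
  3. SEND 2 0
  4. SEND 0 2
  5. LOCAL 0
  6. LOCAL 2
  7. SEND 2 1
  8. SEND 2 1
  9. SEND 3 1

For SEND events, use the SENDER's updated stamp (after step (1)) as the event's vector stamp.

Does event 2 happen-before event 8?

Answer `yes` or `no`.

Initial: VV[0]=[0, 0, 0, 0]
Initial: VV[1]=[0, 0, 0, 0]
Initial: VV[2]=[0, 0, 0, 0]
Initial: VV[3]=[0, 0, 0, 0]
Event 1: SEND 0->3: VV[0][0]++ -> VV[0]=[1, 0, 0, 0], msg_vec=[1, 0, 0, 0]; VV[3]=max(VV[3],msg_vec) then VV[3][3]++ -> VV[3]=[1, 0, 0, 1]
Event 2: SEND 2->3: VV[2][2]++ -> VV[2]=[0, 0, 1, 0], msg_vec=[0, 0, 1, 0]; VV[3]=max(VV[3],msg_vec) then VV[3][3]++ -> VV[3]=[1, 0, 1, 2]
Event 3: SEND 2->0: VV[2][2]++ -> VV[2]=[0, 0, 2, 0], msg_vec=[0, 0, 2, 0]; VV[0]=max(VV[0],msg_vec) then VV[0][0]++ -> VV[0]=[2, 0, 2, 0]
Event 4: SEND 0->2: VV[0][0]++ -> VV[0]=[3, 0, 2, 0], msg_vec=[3, 0, 2, 0]; VV[2]=max(VV[2],msg_vec) then VV[2][2]++ -> VV[2]=[3, 0, 3, 0]
Event 5: LOCAL 0: VV[0][0]++ -> VV[0]=[4, 0, 2, 0]
Event 6: LOCAL 2: VV[2][2]++ -> VV[2]=[3, 0, 4, 0]
Event 7: SEND 2->1: VV[2][2]++ -> VV[2]=[3, 0, 5, 0], msg_vec=[3, 0, 5, 0]; VV[1]=max(VV[1],msg_vec) then VV[1][1]++ -> VV[1]=[3, 1, 5, 0]
Event 8: SEND 2->1: VV[2][2]++ -> VV[2]=[3, 0, 6, 0], msg_vec=[3, 0, 6, 0]; VV[1]=max(VV[1],msg_vec) then VV[1][1]++ -> VV[1]=[3, 2, 6, 0]
Event 9: SEND 3->1: VV[3][3]++ -> VV[3]=[1, 0, 1, 3], msg_vec=[1, 0, 1, 3]; VV[1]=max(VV[1],msg_vec) then VV[1][1]++ -> VV[1]=[3, 3, 6, 3]
Event 2 stamp: [0, 0, 1, 0]
Event 8 stamp: [3, 0, 6, 0]
[0, 0, 1, 0] <= [3, 0, 6, 0]? True. Equal? False. Happens-before: True

Answer: yes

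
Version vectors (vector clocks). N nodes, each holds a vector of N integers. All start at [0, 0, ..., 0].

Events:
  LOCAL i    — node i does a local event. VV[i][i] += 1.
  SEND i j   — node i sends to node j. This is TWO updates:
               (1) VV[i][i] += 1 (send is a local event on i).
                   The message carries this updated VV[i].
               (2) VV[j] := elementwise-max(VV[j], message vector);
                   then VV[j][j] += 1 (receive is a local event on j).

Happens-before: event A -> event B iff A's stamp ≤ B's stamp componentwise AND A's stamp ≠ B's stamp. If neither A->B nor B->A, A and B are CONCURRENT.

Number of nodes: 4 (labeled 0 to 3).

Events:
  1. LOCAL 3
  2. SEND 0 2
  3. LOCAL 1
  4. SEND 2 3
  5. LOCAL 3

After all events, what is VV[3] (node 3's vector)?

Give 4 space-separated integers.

Answer: 1 0 2 3

Derivation:
Initial: VV[0]=[0, 0, 0, 0]
Initial: VV[1]=[0, 0, 0, 0]
Initial: VV[2]=[0, 0, 0, 0]
Initial: VV[3]=[0, 0, 0, 0]
Event 1: LOCAL 3: VV[3][3]++ -> VV[3]=[0, 0, 0, 1]
Event 2: SEND 0->2: VV[0][0]++ -> VV[0]=[1, 0, 0, 0], msg_vec=[1, 0, 0, 0]; VV[2]=max(VV[2],msg_vec) then VV[2][2]++ -> VV[2]=[1, 0, 1, 0]
Event 3: LOCAL 1: VV[1][1]++ -> VV[1]=[0, 1, 0, 0]
Event 4: SEND 2->3: VV[2][2]++ -> VV[2]=[1, 0, 2, 0], msg_vec=[1, 0, 2, 0]; VV[3]=max(VV[3],msg_vec) then VV[3][3]++ -> VV[3]=[1, 0, 2, 2]
Event 5: LOCAL 3: VV[3][3]++ -> VV[3]=[1, 0, 2, 3]
Final vectors: VV[0]=[1, 0, 0, 0]; VV[1]=[0, 1, 0, 0]; VV[2]=[1, 0, 2, 0]; VV[3]=[1, 0, 2, 3]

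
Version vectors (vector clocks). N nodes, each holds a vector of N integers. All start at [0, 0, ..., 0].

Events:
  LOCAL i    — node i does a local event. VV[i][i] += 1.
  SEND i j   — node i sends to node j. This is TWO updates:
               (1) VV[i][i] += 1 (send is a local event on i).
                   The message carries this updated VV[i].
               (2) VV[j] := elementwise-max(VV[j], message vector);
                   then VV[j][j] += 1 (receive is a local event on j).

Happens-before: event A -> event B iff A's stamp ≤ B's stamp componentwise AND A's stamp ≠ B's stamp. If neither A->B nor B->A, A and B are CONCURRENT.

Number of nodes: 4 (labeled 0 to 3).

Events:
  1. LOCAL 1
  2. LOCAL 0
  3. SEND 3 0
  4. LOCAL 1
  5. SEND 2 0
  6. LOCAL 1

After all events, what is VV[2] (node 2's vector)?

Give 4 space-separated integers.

Answer: 0 0 1 0

Derivation:
Initial: VV[0]=[0, 0, 0, 0]
Initial: VV[1]=[0, 0, 0, 0]
Initial: VV[2]=[0, 0, 0, 0]
Initial: VV[3]=[0, 0, 0, 0]
Event 1: LOCAL 1: VV[1][1]++ -> VV[1]=[0, 1, 0, 0]
Event 2: LOCAL 0: VV[0][0]++ -> VV[0]=[1, 0, 0, 0]
Event 3: SEND 3->0: VV[3][3]++ -> VV[3]=[0, 0, 0, 1], msg_vec=[0, 0, 0, 1]; VV[0]=max(VV[0],msg_vec) then VV[0][0]++ -> VV[0]=[2, 0, 0, 1]
Event 4: LOCAL 1: VV[1][1]++ -> VV[1]=[0, 2, 0, 0]
Event 5: SEND 2->0: VV[2][2]++ -> VV[2]=[0, 0, 1, 0], msg_vec=[0, 0, 1, 0]; VV[0]=max(VV[0],msg_vec) then VV[0][0]++ -> VV[0]=[3, 0, 1, 1]
Event 6: LOCAL 1: VV[1][1]++ -> VV[1]=[0, 3, 0, 0]
Final vectors: VV[0]=[3, 0, 1, 1]; VV[1]=[0, 3, 0, 0]; VV[2]=[0, 0, 1, 0]; VV[3]=[0, 0, 0, 1]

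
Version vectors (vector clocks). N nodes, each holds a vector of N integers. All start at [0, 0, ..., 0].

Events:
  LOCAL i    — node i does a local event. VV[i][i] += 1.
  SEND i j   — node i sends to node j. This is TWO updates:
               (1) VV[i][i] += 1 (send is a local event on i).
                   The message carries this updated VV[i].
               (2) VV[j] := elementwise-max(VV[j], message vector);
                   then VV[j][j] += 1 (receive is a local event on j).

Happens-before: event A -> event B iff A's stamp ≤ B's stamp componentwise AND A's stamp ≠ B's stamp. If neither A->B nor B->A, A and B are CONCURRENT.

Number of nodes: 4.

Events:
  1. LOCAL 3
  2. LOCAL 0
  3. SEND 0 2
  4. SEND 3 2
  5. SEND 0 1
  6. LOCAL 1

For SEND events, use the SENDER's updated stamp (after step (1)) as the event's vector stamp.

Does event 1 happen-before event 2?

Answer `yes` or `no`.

Answer: no

Derivation:
Initial: VV[0]=[0, 0, 0, 0]
Initial: VV[1]=[0, 0, 0, 0]
Initial: VV[2]=[0, 0, 0, 0]
Initial: VV[3]=[0, 0, 0, 0]
Event 1: LOCAL 3: VV[3][3]++ -> VV[3]=[0, 0, 0, 1]
Event 2: LOCAL 0: VV[0][0]++ -> VV[0]=[1, 0, 0, 0]
Event 3: SEND 0->2: VV[0][0]++ -> VV[0]=[2, 0, 0, 0], msg_vec=[2, 0, 0, 0]; VV[2]=max(VV[2],msg_vec) then VV[2][2]++ -> VV[2]=[2, 0, 1, 0]
Event 4: SEND 3->2: VV[3][3]++ -> VV[3]=[0, 0, 0, 2], msg_vec=[0, 0, 0, 2]; VV[2]=max(VV[2],msg_vec) then VV[2][2]++ -> VV[2]=[2, 0, 2, 2]
Event 5: SEND 0->1: VV[0][0]++ -> VV[0]=[3, 0, 0, 0], msg_vec=[3, 0, 0, 0]; VV[1]=max(VV[1],msg_vec) then VV[1][1]++ -> VV[1]=[3, 1, 0, 0]
Event 6: LOCAL 1: VV[1][1]++ -> VV[1]=[3, 2, 0, 0]
Event 1 stamp: [0, 0, 0, 1]
Event 2 stamp: [1, 0, 0, 0]
[0, 0, 0, 1] <= [1, 0, 0, 0]? False. Equal? False. Happens-before: False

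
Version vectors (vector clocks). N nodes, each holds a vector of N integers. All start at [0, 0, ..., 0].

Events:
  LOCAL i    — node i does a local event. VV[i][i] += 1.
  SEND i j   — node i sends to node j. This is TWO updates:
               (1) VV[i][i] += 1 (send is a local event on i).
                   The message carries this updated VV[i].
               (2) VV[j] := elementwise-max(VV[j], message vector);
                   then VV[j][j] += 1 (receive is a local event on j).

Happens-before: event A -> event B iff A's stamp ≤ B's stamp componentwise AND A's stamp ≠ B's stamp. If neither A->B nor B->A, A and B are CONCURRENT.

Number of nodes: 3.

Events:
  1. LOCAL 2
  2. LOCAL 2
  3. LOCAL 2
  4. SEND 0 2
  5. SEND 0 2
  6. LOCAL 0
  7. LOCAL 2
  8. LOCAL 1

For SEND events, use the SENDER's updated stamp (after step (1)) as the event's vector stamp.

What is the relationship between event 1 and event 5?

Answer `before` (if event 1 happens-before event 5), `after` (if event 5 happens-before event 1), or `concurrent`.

Answer: concurrent

Derivation:
Initial: VV[0]=[0, 0, 0]
Initial: VV[1]=[0, 0, 0]
Initial: VV[2]=[0, 0, 0]
Event 1: LOCAL 2: VV[2][2]++ -> VV[2]=[0, 0, 1]
Event 2: LOCAL 2: VV[2][2]++ -> VV[2]=[0, 0, 2]
Event 3: LOCAL 2: VV[2][2]++ -> VV[2]=[0, 0, 3]
Event 4: SEND 0->2: VV[0][0]++ -> VV[0]=[1, 0, 0], msg_vec=[1, 0, 0]; VV[2]=max(VV[2],msg_vec) then VV[2][2]++ -> VV[2]=[1, 0, 4]
Event 5: SEND 0->2: VV[0][0]++ -> VV[0]=[2, 0, 0], msg_vec=[2, 0, 0]; VV[2]=max(VV[2],msg_vec) then VV[2][2]++ -> VV[2]=[2, 0, 5]
Event 6: LOCAL 0: VV[0][0]++ -> VV[0]=[3, 0, 0]
Event 7: LOCAL 2: VV[2][2]++ -> VV[2]=[2, 0, 6]
Event 8: LOCAL 1: VV[1][1]++ -> VV[1]=[0, 1, 0]
Event 1 stamp: [0, 0, 1]
Event 5 stamp: [2, 0, 0]
[0, 0, 1] <= [2, 0, 0]? False
[2, 0, 0] <= [0, 0, 1]? False
Relation: concurrent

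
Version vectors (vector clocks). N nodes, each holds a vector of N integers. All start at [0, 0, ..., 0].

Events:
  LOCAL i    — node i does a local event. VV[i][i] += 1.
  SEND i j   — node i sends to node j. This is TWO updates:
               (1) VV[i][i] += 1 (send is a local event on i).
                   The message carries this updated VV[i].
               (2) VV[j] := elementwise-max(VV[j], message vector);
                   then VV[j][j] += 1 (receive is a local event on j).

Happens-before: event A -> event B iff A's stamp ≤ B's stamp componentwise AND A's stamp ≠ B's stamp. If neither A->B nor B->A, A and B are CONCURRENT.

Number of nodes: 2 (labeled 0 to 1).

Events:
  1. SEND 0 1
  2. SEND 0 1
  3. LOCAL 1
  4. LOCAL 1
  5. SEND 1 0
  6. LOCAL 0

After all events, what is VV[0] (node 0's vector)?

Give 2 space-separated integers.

Initial: VV[0]=[0, 0]
Initial: VV[1]=[0, 0]
Event 1: SEND 0->1: VV[0][0]++ -> VV[0]=[1, 0], msg_vec=[1, 0]; VV[1]=max(VV[1],msg_vec) then VV[1][1]++ -> VV[1]=[1, 1]
Event 2: SEND 0->1: VV[0][0]++ -> VV[0]=[2, 0], msg_vec=[2, 0]; VV[1]=max(VV[1],msg_vec) then VV[1][1]++ -> VV[1]=[2, 2]
Event 3: LOCAL 1: VV[1][1]++ -> VV[1]=[2, 3]
Event 4: LOCAL 1: VV[1][1]++ -> VV[1]=[2, 4]
Event 5: SEND 1->0: VV[1][1]++ -> VV[1]=[2, 5], msg_vec=[2, 5]; VV[0]=max(VV[0],msg_vec) then VV[0][0]++ -> VV[0]=[3, 5]
Event 6: LOCAL 0: VV[0][0]++ -> VV[0]=[4, 5]
Final vectors: VV[0]=[4, 5]; VV[1]=[2, 5]

Answer: 4 5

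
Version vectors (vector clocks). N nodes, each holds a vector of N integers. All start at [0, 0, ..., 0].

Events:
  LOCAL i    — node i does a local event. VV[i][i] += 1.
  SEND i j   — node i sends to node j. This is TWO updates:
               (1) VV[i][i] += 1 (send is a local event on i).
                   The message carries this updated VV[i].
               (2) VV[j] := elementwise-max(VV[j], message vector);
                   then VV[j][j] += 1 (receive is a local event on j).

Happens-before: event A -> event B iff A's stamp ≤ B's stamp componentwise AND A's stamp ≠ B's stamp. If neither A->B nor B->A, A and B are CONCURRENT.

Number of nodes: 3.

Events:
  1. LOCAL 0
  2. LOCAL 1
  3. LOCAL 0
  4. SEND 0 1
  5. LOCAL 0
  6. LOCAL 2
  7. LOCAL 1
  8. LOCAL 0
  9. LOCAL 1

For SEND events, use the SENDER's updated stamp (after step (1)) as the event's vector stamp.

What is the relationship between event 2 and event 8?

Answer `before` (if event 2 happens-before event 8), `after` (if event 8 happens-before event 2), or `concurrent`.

Initial: VV[0]=[0, 0, 0]
Initial: VV[1]=[0, 0, 0]
Initial: VV[2]=[0, 0, 0]
Event 1: LOCAL 0: VV[0][0]++ -> VV[0]=[1, 0, 0]
Event 2: LOCAL 1: VV[1][1]++ -> VV[1]=[0, 1, 0]
Event 3: LOCAL 0: VV[0][0]++ -> VV[0]=[2, 0, 0]
Event 4: SEND 0->1: VV[0][0]++ -> VV[0]=[3, 0, 0], msg_vec=[3, 0, 0]; VV[1]=max(VV[1],msg_vec) then VV[1][1]++ -> VV[1]=[3, 2, 0]
Event 5: LOCAL 0: VV[0][0]++ -> VV[0]=[4, 0, 0]
Event 6: LOCAL 2: VV[2][2]++ -> VV[2]=[0, 0, 1]
Event 7: LOCAL 1: VV[1][1]++ -> VV[1]=[3, 3, 0]
Event 8: LOCAL 0: VV[0][0]++ -> VV[0]=[5, 0, 0]
Event 9: LOCAL 1: VV[1][1]++ -> VV[1]=[3, 4, 0]
Event 2 stamp: [0, 1, 0]
Event 8 stamp: [5, 0, 0]
[0, 1, 0] <= [5, 0, 0]? False
[5, 0, 0] <= [0, 1, 0]? False
Relation: concurrent

Answer: concurrent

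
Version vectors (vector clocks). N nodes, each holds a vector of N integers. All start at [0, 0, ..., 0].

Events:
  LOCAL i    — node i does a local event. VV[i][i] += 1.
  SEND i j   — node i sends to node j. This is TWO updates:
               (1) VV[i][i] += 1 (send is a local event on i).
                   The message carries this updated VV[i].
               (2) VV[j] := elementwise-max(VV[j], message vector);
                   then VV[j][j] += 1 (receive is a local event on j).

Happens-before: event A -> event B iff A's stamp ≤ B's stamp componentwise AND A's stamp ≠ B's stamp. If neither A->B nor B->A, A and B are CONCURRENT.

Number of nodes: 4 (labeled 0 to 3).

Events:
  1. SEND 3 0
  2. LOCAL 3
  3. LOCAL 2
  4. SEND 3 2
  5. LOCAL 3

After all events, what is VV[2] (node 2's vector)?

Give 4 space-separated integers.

Initial: VV[0]=[0, 0, 0, 0]
Initial: VV[1]=[0, 0, 0, 0]
Initial: VV[2]=[0, 0, 0, 0]
Initial: VV[3]=[0, 0, 0, 0]
Event 1: SEND 3->0: VV[3][3]++ -> VV[3]=[0, 0, 0, 1], msg_vec=[0, 0, 0, 1]; VV[0]=max(VV[0],msg_vec) then VV[0][0]++ -> VV[0]=[1, 0, 0, 1]
Event 2: LOCAL 3: VV[3][3]++ -> VV[3]=[0, 0, 0, 2]
Event 3: LOCAL 2: VV[2][2]++ -> VV[2]=[0, 0, 1, 0]
Event 4: SEND 3->2: VV[3][3]++ -> VV[3]=[0, 0, 0, 3], msg_vec=[0, 0, 0, 3]; VV[2]=max(VV[2],msg_vec) then VV[2][2]++ -> VV[2]=[0, 0, 2, 3]
Event 5: LOCAL 3: VV[3][3]++ -> VV[3]=[0, 0, 0, 4]
Final vectors: VV[0]=[1, 0, 0, 1]; VV[1]=[0, 0, 0, 0]; VV[2]=[0, 0, 2, 3]; VV[3]=[0, 0, 0, 4]

Answer: 0 0 2 3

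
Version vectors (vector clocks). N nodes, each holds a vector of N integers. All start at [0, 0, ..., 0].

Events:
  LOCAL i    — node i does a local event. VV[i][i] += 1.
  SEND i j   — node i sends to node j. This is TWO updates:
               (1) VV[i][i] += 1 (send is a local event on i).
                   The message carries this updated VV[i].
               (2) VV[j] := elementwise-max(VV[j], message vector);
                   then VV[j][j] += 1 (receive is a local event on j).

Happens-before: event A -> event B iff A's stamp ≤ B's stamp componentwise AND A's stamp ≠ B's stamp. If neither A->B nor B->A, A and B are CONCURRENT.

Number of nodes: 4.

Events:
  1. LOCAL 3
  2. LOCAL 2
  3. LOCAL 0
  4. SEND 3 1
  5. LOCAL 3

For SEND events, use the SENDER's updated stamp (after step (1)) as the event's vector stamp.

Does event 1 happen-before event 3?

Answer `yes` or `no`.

Initial: VV[0]=[0, 0, 0, 0]
Initial: VV[1]=[0, 0, 0, 0]
Initial: VV[2]=[0, 0, 0, 0]
Initial: VV[3]=[0, 0, 0, 0]
Event 1: LOCAL 3: VV[3][3]++ -> VV[3]=[0, 0, 0, 1]
Event 2: LOCAL 2: VV[2][2]++ -> VV[2]=[0, 0, 1, 0]
Event 3: LOCAL 0: VV[0][0]++ -> VV[0]=[1, 0, 0, 0]
Event 4: SEND 3->1: VV[3][3]++ -> VV[3]=[0, 0, 0, 2], msg_vec=[0, 0, 0, 2]; VV[1]=max(VV[1],msg_vec) then VV[1][1]++ -> VV[1]=[0, 1, 0, 2]
Event 5: LOCAL 3: VV[3][3]++ -> VV[3]=[0, 0, 0, 3]
Event 1 stamp: [0, 0, 0, 1]
Event 3 stamp: [1, 0, 0, 0]
[0, 0, 0, 1] <= [1, 0, 0, 0]? False. Equal? False. Happens-before: False

Answer: no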